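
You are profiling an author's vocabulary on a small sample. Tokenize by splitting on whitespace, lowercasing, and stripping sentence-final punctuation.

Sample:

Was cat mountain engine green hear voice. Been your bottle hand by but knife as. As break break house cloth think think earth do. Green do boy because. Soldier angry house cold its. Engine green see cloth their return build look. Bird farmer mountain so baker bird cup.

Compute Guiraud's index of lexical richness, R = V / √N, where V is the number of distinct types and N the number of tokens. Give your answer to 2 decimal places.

N = 48, V = 37.
√N = 6.928203
R = 37 / 6.928203 = 5.34

5.34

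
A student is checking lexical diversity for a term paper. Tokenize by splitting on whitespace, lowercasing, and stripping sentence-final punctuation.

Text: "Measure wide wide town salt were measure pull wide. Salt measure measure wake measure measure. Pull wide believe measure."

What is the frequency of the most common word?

7

Frequencies: measure:7, wide:4, salt:2, pull:2, town:1, were:1, wake:1, believe:1
Most common: 'measure' with frequency 7.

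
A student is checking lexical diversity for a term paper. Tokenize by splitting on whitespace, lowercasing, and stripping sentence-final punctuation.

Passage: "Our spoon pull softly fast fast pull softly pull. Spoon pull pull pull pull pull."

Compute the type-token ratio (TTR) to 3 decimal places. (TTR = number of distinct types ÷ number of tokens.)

0.333

N = 15 tokens, V = 5 types.
TTR = V / N = 5 / 15 = 0.333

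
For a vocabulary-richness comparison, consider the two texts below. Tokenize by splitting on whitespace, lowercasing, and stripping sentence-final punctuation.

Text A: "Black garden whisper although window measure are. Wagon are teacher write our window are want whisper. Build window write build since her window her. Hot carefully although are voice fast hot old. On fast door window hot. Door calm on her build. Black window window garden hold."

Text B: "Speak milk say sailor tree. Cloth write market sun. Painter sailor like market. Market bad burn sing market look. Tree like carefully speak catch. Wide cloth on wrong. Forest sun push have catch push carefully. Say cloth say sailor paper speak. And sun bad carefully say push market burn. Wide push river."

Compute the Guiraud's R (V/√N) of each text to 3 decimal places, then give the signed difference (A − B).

A: V=24, N=47, R=3.501
B: V=26, N=52, R=3.606
Difference = 3.501 − 3.606 = -0.105

-0.105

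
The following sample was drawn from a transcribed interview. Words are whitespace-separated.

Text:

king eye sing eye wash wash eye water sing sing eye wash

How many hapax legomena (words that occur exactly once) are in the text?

2

Frequencies: eye:4, sing:3, wash:3, king:1, water:1
Hapax (freq=1): king, water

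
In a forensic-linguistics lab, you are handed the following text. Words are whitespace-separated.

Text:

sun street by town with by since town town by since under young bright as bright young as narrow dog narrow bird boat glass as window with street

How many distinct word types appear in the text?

Distinct types: {as, bird, boat, bright, by, dog, glass, narrow, since, street, sun, town, under, window, with, young}
V = 16

16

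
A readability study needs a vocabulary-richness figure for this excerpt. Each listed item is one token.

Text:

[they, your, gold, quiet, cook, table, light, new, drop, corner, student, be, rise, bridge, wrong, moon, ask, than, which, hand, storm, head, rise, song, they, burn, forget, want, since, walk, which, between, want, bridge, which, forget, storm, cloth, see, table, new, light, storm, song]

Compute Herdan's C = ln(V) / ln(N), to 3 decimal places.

0.907

N = 44, V = 31.
ln(V) = 3.433987, ln(N) = 3.784190
C = 3.433987 / 3.784190 = 0.907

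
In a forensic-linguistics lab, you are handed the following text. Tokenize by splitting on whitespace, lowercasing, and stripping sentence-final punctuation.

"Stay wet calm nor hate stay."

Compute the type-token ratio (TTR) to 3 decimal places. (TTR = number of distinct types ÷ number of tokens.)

N = 6 tokens, V = 5 types.
TTR = V / N = 5 / 6 = 0.833

0.833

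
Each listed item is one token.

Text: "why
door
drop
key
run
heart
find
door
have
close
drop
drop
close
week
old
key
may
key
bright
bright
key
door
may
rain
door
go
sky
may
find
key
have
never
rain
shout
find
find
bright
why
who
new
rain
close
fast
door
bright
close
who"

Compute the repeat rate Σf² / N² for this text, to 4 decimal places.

Frequencies: door:5, key:5, find:4, close:4, bright:4, drop:3, may:3, rain:3, why:2, have:2, who:2, run:1, heart:1, week:1, old:1, go:1, sky:1, never:1, shout:1, new:1, … (1 more, each freq 1)
Σf² = 147; N² = 2209
Repeat rate = 147 / 2209 = 0.0665

0.0665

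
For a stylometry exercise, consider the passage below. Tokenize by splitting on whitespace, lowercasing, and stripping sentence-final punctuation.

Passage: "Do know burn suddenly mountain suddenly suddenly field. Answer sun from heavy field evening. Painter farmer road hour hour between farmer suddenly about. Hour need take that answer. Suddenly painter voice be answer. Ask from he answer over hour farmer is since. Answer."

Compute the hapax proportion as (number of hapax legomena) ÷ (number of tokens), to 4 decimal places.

0.4651

Frequencies: suddenly:5, answer:5, hour:4, farmer:3, field:2, from:2, painter:2, do:1, know:1, burn:1, mountain:1, sun:1, heavy:1, evening:1, road:1, between:1, about:1, need:1, take:1, that:1, … (7 more, each freq 1)
Hapax count = 20; token count = 43.
Ratio = 20 / 43 = 0.4651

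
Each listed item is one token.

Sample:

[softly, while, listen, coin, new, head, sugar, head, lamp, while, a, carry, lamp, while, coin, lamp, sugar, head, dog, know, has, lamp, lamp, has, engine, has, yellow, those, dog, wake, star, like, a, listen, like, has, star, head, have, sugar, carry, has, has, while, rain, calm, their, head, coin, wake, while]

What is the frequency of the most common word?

6

Frequencies: has:6, while:5, head:5, lamp:5, coin:3, sugar:3, listen:2, a:2, carry:2, dog:2, wake:2, star:2, like:2, softly:1, new:1, know:1, engine:1, yellow:1, those:1, have:1, … (3 more, each freq 1)
Most common: 'has' with frequency 6.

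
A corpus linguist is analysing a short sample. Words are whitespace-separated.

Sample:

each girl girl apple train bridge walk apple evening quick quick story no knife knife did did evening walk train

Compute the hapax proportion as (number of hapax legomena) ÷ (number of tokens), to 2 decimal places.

0.20

Frequencies: girl:2, apple:2, train:2, walk:2, evening:2, quick:2, knife:2, did:2, each:1, bridge:1, story:1, no:1
Hapax count = 4; token count = 20.
Ratio = 4 / 20 = 0.20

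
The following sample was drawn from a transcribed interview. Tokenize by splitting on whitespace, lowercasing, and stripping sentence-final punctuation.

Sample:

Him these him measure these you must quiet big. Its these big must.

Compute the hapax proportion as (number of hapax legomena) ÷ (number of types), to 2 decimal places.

Frequencies: these:3, him:2, must:2, big:2, measure:1, you:1, quiet:1, its:1
Hapax count = 4; type count = 8.
Ratio = 4 / 8 = 0.50

0.50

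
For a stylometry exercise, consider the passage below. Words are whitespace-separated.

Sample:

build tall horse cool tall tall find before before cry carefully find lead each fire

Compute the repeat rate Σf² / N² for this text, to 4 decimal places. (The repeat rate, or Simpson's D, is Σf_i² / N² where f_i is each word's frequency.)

0.1111

Frequencies: tall:3, find:2, before:2, build:1, horse:1, cool:1, cry:1, carefully:1, lead:1, each:1, fire:1
Σf² = 25; N² = 225
Repeat rate = 25 / 225 = 0.1111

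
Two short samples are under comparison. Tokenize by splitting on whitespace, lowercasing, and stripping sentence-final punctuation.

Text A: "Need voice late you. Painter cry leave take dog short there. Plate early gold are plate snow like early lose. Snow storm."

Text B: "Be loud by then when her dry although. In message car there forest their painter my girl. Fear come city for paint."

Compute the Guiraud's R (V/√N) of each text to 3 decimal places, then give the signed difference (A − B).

A: V=19, N=22, R=4.051
B: V=22, N=22, R=4.690
Difference = 4.051 − 4.690 = -0.639

-0.639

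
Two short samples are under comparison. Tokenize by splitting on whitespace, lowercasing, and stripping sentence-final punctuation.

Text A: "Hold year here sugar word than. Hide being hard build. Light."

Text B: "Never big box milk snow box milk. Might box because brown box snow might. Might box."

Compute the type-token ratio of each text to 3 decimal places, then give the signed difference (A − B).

TTR(A) = 11/11 = 1.000
TTR(B) = 8/16 = 0.500
Difference = 1.000 − 0.500 = 0.500

0.500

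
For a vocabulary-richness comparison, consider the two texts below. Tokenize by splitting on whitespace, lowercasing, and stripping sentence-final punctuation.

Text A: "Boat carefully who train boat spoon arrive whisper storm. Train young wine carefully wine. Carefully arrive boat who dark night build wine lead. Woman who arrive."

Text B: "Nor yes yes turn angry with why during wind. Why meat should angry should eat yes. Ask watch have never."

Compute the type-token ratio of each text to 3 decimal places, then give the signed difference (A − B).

-0.173

TTR(A) = 15/26 = 0.577
TTR(B) = 15/20 = 0.750
Difference = 0.577 − 0.750 = -0.173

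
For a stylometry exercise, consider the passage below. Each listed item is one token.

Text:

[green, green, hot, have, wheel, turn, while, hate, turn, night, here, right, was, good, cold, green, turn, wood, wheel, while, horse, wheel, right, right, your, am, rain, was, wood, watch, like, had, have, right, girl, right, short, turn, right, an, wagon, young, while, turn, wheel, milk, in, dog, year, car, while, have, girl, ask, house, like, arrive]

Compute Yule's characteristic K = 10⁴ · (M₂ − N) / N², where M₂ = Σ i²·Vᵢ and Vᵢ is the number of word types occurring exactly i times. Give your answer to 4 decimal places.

Frequencies: right:6, turn:5, wheel:4, while:4, green:3, have:3, was:2, wood:2, like:2, girl:2, hot:1, hate:1, night:1, here:1, good:1, cold:1, horse:1, your:1, am:1, rain:1, … (14 more, each freq 1)
N = 57. Frequency spectrum: V_1=24, V_2=4, V_3=2, V_4=2, V_5=1, V_6=1
M₂ = 1²·24 + 2²·4 + 3²·2 + 4²·2 + 5²·1 + 6²·1 = 151
K = 10000 × (151 − 57) / 57² = 289.3198

289.3198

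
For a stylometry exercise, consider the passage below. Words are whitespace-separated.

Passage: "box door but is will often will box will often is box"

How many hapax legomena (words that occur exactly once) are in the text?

Frequencies: box:3, will:3, is:2, often:2, door:1, but:1
Hapax (freq=1): but, door

2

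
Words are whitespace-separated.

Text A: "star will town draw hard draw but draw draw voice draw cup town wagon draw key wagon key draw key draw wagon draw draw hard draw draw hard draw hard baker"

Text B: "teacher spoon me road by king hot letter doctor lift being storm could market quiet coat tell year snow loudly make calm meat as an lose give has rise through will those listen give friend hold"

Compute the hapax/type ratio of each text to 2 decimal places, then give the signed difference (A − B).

A: hapax=6, V=11, ratio=0.55
B: hapax=34, V=35, ratio=0.97
Difference = 0.55 − 0.97 = -0.42

-0.42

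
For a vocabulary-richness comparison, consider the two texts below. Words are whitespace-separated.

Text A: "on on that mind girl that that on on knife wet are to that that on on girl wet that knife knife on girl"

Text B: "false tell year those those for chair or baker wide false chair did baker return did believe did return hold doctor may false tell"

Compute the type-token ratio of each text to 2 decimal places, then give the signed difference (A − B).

-0.30

TTR(A) = 8/24 = 0.33
TTR(B) = 15/24 = 0.63
Difference = 0.33 − 0.63 = -0.30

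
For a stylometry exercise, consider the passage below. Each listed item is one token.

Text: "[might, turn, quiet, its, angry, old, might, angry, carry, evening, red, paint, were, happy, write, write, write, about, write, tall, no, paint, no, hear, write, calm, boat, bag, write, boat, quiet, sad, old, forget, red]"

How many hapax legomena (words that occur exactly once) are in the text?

Frequencies: write:6, might:2, quiet:2, angry:2, old:2, red:2, paint:2, no:2, boat:2, turn:1, its:1, carry:1, evening:1, were:1, happy:1, about:1, tall:1, hear:1, calm:1, bag:1, … (2 more, each freq 1)
Hapax (freq=1): about, bag, calm, carry, evening, forget, happy, hear, its, sad, tall, turn, were

13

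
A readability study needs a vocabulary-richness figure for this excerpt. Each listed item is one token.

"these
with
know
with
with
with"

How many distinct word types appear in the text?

3

Distinct types: {know, these, with}
V = 3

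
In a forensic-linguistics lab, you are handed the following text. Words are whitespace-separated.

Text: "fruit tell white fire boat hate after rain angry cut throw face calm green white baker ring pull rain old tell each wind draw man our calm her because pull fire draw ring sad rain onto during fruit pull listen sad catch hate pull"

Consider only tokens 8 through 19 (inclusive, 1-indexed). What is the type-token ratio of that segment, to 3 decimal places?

Segment tokens 8–19: rain, angry, cut, throw, face, calm, green, white, baker, ring, pull, rain
Segment N = 12, segment V = 11.
TTR = 11 / 12 = 0.917

0.917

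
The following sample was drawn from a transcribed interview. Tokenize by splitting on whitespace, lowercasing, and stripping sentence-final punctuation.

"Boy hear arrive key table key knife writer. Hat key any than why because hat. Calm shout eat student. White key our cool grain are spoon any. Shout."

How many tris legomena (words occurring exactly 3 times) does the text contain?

0

Frequencies: key:4, hat:2, any:2, shout:2, boy:1, hear:1, arrive:1, table:1, knife:1, writer:1, than:1, why:1, because:1, calm:1, eat:1, student:1, white:1, our:1, cool:1, grain:1, … (2 more, each freq 1)
Words with frequency 3: (none)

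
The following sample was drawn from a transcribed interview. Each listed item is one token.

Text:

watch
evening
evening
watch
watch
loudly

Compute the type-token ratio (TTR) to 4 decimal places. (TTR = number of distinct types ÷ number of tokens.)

0.5000

N = 6 tokens, V = 3 types.
TTR = V / N = 3 / 6 = 0.5000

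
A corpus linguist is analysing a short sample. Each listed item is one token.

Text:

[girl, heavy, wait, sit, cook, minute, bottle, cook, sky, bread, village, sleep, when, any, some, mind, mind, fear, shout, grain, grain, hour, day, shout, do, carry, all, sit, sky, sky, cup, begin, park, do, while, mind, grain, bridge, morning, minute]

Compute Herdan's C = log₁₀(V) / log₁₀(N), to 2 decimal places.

0.91

N = 40, V = 29.
log₁₀(V) = 1.462398, log₁₀(N) = 1.602060
C = 1.462398 / 1.602060 = 0.91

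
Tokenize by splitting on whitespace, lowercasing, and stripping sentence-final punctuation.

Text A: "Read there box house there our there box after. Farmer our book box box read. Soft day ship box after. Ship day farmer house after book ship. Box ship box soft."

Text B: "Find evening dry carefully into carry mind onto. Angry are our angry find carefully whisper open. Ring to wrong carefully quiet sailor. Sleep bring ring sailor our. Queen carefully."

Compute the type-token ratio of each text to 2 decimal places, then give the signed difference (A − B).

TTR(A) = 11/31 = 0.35
TTR(B) = 21/29 = 0.72
Difference = 0.35 − 0.72 = -0.37

-0.37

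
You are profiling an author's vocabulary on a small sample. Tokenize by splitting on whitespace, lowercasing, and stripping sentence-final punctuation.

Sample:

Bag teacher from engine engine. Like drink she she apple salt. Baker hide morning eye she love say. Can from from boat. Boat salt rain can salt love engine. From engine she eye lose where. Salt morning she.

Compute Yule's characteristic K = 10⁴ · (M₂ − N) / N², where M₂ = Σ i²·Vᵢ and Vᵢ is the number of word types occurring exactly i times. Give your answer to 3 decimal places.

Frequencies: she:5, from:4, engine:4, salt:4, morning:2, eye:2, love:2, can:2, boat:2, bag:1, teacher:1, like:1, drink:1, apple:1, baker:1, hide:1, say:1, rain:1, lose:1, where:1
N = 38. Frequency spectrum: V_1=11, V_2=5, V_4=3, V_5=1
M₂ = 1²·11 + 2²·5 + 4²·3 + 5²·1 = 104
K = 10000 × (104 − 38) / 38² = 457.064

457.064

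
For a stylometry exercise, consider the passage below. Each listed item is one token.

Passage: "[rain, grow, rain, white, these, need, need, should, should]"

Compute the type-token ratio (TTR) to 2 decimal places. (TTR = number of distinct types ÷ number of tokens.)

N = 9 tokens, V = 6 types.
TTR = V / N = 6 / 9 = 0.67

0.67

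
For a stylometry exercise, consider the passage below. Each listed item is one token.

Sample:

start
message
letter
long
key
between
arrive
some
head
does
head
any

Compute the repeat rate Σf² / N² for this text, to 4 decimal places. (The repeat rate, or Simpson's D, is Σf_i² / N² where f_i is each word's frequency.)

Frequencies: head:2, start:1, message:1, letter:1, long:1, key:1, between:1, arrive:1, some:1, does:1, any:1
Σf² = 14; N² = 144
Repeat rate = 14 / 144 = 0.0972

0.0972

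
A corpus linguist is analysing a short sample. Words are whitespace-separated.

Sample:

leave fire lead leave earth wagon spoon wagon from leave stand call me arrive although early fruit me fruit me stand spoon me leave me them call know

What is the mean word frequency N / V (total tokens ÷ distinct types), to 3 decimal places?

N = 28 tokens, V = 16 types.
Mean frequency = N / V = 28 / 16 = 1.750

1.750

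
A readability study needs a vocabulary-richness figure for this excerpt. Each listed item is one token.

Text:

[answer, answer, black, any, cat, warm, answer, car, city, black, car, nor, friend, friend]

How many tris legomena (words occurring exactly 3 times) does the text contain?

1

Frequencies: answer:3, black:2, car:2, friend:2, any:1, cat:1, warm:1, city:1, nor:1
Words with frequency 3: answer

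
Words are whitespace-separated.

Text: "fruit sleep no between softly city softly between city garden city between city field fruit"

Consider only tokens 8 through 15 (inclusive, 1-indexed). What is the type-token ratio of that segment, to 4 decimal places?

0.6250

Segment tokens 8–15: between, city, garden, city, between, city, field, fruit
Segment N = 8, segment V = 5.
TTR = 5 / 8 = 0.6250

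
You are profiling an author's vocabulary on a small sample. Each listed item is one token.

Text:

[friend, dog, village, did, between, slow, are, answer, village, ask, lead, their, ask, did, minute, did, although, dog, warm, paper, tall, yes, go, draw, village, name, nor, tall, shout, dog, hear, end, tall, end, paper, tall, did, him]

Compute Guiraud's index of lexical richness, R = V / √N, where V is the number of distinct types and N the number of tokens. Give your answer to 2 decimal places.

4.06

N = 38, V = 25.
√N = 6.164414
R = 25 / 6.164414 = 4.06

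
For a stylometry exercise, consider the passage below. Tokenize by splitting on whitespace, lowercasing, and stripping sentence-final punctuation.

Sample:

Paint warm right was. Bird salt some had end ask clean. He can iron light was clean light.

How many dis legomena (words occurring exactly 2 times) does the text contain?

3

Frequencies: was:2, clean:2, light:2, paint:1, warm:1, right:1, bird:1, salt:1, some:1, had:1, end:1, ask:1, he:1, can:1, iron:1
Words with frequency 2: clean, light, was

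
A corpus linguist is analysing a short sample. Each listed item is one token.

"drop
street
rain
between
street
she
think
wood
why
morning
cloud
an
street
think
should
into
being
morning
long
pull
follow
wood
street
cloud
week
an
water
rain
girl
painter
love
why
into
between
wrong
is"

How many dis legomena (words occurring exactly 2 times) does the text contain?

9

Frequencies: street:4, rain:2, between:2, think:2, wood:2, why:2, morning:2, cloud:2, an:2, into:2, drop:1, she:1, should:1, being:1, long:1, pull:1, follow:1, week:1, water:1, girl:1, … (4 more, each freq 1)
Words with frequency 2: an, between, cloud, into, morning, rain, think, why, wood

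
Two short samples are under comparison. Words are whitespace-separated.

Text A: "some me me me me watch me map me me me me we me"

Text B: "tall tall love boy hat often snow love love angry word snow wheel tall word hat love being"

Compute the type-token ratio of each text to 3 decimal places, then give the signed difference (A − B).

TTR(A) = 5/14 = 0.357
TTR(B) = 10/18 = 0.556
Difference = 0.357 − 0.556 = -0.199

-0.199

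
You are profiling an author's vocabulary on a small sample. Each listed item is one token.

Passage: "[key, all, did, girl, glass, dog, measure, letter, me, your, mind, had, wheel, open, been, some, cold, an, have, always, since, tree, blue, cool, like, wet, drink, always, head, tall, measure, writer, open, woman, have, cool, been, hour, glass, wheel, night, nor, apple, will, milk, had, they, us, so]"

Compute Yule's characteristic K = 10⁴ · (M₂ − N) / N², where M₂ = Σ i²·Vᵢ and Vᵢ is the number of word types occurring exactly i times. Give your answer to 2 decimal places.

74.97

Frequencies: glass:2, measure:2, had:2, wheel:2, open:2, been:2, have:2, always:2, cool:2, key:1, all:1, did:1, girl:1, dog:1, letter:1, me:1, your:1, mind:1, some:1, cold:1, … (20 more, each freq 1)
N = 49. Frequency spectrum: V_1=31, V_2=9
M₂ = 1²·31 + 2²·9 = 67
K = 10000 × (67 − 49) / 49² = 74.97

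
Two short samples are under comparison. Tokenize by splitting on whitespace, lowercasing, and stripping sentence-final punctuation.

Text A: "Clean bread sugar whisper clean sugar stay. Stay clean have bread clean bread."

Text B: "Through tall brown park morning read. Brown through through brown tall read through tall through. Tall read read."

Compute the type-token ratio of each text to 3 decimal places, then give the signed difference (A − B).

0.129

TTR(A) = 6/13 = 0.462
TTR(B) = 6/18 = 0.333
Difference = 0.462 − 0.333 = 0.129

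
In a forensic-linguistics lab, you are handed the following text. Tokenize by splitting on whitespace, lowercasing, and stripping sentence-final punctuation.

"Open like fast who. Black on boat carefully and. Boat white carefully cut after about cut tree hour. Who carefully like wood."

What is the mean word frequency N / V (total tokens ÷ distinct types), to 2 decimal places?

N = 22 tokens, V = 16 types.
Mean frequency = N / V = 22 / 16 = 1.38

1.38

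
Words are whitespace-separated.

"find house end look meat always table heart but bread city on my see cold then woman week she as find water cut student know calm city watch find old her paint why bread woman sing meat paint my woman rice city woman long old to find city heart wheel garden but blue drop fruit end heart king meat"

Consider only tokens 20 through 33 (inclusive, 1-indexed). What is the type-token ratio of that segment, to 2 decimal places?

Segment tokens 20–33: as, find, water, cut, student, know, calm, city, watch, find, old, her, paint, why
Segment N = 14, segment V = 13.
TTR = 13 / 14 = 0.93

0.93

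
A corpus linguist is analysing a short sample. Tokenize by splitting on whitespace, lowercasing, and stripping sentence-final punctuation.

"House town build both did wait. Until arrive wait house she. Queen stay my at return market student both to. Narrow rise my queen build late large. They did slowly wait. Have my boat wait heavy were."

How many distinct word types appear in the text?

27

Distinct types: {arrive, at, boat, both, build, did, have, heavy, house, large, late, market, my, narrow, queen, return, rise, she, slowly, stay, student, they, to, town, until, wait, were}
V = 27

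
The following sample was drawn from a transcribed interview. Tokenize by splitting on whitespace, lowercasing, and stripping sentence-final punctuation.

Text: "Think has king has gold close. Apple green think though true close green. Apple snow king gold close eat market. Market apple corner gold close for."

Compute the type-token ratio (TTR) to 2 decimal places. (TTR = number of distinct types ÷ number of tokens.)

0.54

N = 26 tokens, V = 14 types.
TTR = V / N = 14 / 26 = 0.54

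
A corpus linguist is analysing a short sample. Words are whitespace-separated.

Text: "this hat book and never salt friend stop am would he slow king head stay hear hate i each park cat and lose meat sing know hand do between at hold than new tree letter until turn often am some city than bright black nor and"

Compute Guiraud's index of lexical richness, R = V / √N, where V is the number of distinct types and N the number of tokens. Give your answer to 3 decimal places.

6.193

N = 46, V = 42.
√N = 6.782330
R = 42 / 6.782330 = 6.193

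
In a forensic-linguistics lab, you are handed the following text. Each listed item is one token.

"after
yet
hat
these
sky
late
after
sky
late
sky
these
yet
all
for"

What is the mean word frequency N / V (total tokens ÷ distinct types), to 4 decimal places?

N = 14 tokens, V = 8 types.
Mean frequency = N / V = 14 / 8 = 1.7500

1.7500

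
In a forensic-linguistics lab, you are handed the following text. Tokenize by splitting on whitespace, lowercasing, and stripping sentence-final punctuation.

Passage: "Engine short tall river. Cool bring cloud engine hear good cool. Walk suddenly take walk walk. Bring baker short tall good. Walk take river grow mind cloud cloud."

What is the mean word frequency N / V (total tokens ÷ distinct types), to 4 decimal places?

N = 28 tokens, V = 15 types.
Mean frequency = N / V = 28 / 15 = 1.8667

1.8667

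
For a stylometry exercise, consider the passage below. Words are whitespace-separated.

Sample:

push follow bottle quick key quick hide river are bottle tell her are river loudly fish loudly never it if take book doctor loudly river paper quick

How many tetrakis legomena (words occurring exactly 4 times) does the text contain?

Frequencies: quick:3, river:3, loudly:3, bottle:2, are:2, push:1, follow:1, key:1, hide:1, tell:1, her:1, fish:1, never:1, it:1, if:1, take:1, book:1, doctor:1, paper:1
Words with frequency 4: (none)

0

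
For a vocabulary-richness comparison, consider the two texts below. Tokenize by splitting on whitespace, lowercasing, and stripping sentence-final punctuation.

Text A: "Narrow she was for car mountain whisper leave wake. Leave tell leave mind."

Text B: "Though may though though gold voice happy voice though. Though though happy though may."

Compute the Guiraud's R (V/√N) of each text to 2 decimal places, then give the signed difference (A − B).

1.71

A: V=11, N=13, R=3.05
B: V=5, N=14, R=1.34
Difference = 3.05 − 1.34 = 1.71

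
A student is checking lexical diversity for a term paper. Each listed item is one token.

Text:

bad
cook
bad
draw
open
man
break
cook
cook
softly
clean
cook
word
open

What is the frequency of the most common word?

Frequencies: cook:4, bad:2, open:2, draw:1, man:1, break:1, softly:1, clean:1, word:1
Most common: 'cook' with frequency 4.

4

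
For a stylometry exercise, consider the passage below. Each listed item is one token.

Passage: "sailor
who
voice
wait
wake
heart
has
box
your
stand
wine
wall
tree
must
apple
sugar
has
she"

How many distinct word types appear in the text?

Distinct types: {apple, box, has, heart, must, sailor, she, stand, sugar, tree, voice, wait, wake, wall, who, wine, your}
V = 17

17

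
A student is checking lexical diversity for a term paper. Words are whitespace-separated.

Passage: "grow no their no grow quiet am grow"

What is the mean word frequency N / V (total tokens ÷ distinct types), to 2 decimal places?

1.60

N = 8 tokens, V = 5 types.
Mean frequency = N / V = 8 / 5 = 1.60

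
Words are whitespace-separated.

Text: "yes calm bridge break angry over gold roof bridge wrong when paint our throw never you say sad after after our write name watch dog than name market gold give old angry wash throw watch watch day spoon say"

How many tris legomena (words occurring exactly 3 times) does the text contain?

1

Frequencies: watch:3, bridge:2, angry:2, gold:2, our:2, throw:2, say:2, after:2, name:2, yes:1, calm:1, break:1, over:1, roof:1, wrong:1, when:1, paint:1, never:1, you:1, sad:1, … (9 more, each freq 1)
Words with frequency 3: watch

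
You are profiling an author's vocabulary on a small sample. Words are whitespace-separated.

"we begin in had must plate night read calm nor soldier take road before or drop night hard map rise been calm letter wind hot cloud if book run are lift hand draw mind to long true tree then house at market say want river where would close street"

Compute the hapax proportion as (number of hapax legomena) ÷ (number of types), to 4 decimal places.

0.9574

Frequencies: night:2, calm:2, we:1, begin:1, in:1, had:1, must:1, plate:1, read:1, nor:1, soldier:1, take:1, road:1, before:1, or:1, drop:1, hard:1, map:1, rise:1, been:1, … (27 more, each freq 1)
Hapax count = 45; type count = 47.
Ratio = 45 / 47 = 0.9574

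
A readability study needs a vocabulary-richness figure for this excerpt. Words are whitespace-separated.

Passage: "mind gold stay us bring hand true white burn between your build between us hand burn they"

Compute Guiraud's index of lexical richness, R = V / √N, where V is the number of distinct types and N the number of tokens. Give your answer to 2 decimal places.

N = 17, V = 13.
√N = 4.123106
R = 13 / 4.123106 = 3.15

3.15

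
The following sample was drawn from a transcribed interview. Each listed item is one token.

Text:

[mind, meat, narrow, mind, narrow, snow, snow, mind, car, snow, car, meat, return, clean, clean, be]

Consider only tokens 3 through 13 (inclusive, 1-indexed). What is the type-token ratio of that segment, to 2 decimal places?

Segment tokens 3–13: narrow, mind, narrow, snow, snow, mind, car, snow, car, meat, return
Segment N = 11, segment V = 6.
TTR = 6 / 11 = 0.55

0.55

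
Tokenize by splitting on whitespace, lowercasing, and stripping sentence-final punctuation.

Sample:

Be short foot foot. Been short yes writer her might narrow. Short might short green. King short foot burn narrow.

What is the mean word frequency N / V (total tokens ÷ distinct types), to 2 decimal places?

N = 20 tokens, V = 12 types.
Mean frequency = N / V = 20 / 12 = 1.67

1.67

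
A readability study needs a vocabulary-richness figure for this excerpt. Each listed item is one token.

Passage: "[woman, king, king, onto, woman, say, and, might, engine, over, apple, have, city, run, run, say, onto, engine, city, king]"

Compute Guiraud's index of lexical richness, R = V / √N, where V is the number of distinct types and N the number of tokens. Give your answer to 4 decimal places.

2.6833

N = 20, V = 12.
√N = 4.472136
R = 12 / 4.472136 = 2.6833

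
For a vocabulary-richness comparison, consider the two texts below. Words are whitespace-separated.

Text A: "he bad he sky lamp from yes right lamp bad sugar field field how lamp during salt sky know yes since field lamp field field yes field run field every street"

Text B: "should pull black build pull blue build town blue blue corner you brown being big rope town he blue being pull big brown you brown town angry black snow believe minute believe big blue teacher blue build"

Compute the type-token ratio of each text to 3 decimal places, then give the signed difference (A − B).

0.062

TTR(A) = 17/31 = 0.548
TTR(B) = 18/37 = 0.486
Difference = 0.548 − 0.486 = 0.062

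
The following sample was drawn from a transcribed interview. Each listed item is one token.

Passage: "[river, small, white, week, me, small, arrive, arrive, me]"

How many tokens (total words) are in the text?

Tokens: river, small, white, week, me, small, arrive, arrive, me
N = 9

9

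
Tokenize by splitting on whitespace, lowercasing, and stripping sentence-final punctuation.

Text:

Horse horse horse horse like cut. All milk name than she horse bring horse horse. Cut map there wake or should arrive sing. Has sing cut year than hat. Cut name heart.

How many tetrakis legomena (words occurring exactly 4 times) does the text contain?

Frequencies: horse:7, cut:4, name:2, than:2, sing:2, like:1, all:1, milk:1, she:1, bring:1, map:1, there:1, wake:1, or:1, should:1, arrive:1, has:1, year:1, hat:1, heart:1
Words with frequency 4: cut

1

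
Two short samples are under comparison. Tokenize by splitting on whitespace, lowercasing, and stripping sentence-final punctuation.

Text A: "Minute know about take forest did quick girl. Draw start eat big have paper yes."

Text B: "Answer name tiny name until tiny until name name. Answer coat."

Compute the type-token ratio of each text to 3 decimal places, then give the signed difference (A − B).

TTR(A) = 15/15 = 1.000
TTR(B) = 5/11 = 0.455
Difference = 1.000 − 0.455 = 0.545

0.545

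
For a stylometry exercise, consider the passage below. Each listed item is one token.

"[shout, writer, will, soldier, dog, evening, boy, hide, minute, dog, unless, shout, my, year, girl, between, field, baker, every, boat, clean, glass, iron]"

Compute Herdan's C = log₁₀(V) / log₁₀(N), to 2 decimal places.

N = 23, V = 21.
log₁₀(V) = 1.322219, log₁₀(N) = 1.361728
C = 1.322219 / 1.361728 = 0.97

0.97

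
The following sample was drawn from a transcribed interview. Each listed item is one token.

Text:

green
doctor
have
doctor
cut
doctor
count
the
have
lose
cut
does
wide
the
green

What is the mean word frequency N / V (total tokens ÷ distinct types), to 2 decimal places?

1.67

N = 15 tokens, V = 9 types.
Mean frequency = N / V = 15 / 9 = 1.67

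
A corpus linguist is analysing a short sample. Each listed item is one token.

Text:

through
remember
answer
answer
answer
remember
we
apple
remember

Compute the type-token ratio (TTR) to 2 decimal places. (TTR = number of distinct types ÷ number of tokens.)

0.56

N = 9 tokens, V = 5 types.
TTR = V / N = 5 / 9 = 0.56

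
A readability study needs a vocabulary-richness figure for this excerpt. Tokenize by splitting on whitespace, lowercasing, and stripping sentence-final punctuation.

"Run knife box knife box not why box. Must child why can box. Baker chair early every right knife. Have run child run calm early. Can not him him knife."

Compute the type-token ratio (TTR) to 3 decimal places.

N = 30 tokens, V = 16 types.
TTR = V / N = 16 / 30 = 0.533

0.533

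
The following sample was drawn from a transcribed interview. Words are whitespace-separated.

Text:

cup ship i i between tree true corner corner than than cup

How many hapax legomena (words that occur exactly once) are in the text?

4

Frequencies: cup:2, i:2, corner:2, than:2, ship:1, between:1, tree:1, true:1
Hapax (freq=1): between, ship, tree, true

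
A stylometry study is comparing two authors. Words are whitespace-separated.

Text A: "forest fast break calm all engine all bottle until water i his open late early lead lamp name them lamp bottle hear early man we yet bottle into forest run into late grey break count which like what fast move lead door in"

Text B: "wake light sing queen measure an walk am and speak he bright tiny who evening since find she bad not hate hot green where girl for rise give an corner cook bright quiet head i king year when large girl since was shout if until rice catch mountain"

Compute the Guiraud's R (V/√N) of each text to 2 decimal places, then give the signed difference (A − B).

-1.47

A: V=32, N=43, R=4.88
B: V=44, N=48, R=6.35
Difference = 4.88 − 6.35 = -1.47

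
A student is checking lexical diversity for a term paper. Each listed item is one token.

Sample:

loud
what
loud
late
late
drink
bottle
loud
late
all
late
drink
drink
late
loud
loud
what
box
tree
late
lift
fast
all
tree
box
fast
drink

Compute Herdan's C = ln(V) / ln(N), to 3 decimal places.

N = 27, V = 10.
ln(V) = 2.302585, ln(N) = 3.295837
C = 2.302585 / 3.295837 = 0.699

0.699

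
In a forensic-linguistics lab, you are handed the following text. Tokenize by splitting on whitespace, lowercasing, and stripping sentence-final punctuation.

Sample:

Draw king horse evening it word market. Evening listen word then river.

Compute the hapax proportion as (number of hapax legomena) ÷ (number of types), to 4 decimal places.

Frequencies: evening:2, word:2, draw:1, king:1, horse:1, it:1, market:1, listen:1, then:1, river:1
Hapax count = 8; type count = 10.
Ratio = 8 / 10 = 0.8000

0.8000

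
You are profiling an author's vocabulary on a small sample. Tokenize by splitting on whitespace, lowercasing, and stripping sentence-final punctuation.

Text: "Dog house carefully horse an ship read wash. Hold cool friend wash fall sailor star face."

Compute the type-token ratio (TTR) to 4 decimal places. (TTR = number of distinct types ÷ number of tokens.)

0.9375

N = 16 tokens, V = 15 types.
TTR = V / N = 15 / 16 = 0.9375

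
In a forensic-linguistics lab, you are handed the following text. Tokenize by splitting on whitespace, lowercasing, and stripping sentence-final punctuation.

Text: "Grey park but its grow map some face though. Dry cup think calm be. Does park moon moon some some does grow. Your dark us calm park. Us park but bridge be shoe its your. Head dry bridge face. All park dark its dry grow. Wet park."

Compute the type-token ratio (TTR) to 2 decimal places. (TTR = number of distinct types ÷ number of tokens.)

N = 47 tokens, V = 24 types.
TTR = V / N = 24 / 47 = 0.51

0.51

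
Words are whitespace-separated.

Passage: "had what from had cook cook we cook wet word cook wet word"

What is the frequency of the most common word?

4

Frequencies: cook:4, had:2, wet:2, word:2, what:1, from:1, we:1
Most common: 'cook' with frequency 4.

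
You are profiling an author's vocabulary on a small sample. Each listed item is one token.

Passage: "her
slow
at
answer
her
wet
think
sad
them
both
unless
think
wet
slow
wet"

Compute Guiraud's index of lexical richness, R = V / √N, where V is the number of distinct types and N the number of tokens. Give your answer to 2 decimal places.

2.58

N = 15, V = 10.
√N = 3.872983
R = 10 / 3.872983 = 2.58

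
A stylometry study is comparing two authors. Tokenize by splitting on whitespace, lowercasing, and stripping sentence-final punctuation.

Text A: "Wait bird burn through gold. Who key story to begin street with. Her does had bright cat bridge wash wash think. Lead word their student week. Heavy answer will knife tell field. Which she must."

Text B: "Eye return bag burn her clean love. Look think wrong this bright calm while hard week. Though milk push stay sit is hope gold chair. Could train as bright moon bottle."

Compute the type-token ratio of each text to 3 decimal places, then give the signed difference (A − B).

TTR(A) = 34/35 = 0.971
TTR(B) = 30/31 = 0.968
Difference = 0.971 − 0.968 = 0.003

0.003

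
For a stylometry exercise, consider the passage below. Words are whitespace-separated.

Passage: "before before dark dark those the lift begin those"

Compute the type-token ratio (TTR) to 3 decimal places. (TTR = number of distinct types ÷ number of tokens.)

N = 9 tokens, V = 6 types.
TTR = V / N = 6 / 9 = 0.667

0.667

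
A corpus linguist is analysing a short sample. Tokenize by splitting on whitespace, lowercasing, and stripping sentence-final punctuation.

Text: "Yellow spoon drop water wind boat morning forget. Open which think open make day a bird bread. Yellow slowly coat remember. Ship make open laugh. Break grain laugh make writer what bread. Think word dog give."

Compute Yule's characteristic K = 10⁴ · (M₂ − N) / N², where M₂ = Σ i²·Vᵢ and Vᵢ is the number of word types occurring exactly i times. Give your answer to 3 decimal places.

Frequencies: open:3, make:3, yellow:2, think:2, bread:2, laugh:2, spoon:1, drop:1, water:1, wind:1, boat:1, morning:1, forget:1, which:1, day:1, a:1, bird:1, slowly:1, coat:1, remember:1, … (8 more, each freq 1)
N = 36. Frequency spectrum: V_1=22, V_2=4, V_3=2
M₂ = 1²·22 + 2²·4 + 3²·2 = 56
K = 10000 × (56 − 36) / 36² = 154.321

154.321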